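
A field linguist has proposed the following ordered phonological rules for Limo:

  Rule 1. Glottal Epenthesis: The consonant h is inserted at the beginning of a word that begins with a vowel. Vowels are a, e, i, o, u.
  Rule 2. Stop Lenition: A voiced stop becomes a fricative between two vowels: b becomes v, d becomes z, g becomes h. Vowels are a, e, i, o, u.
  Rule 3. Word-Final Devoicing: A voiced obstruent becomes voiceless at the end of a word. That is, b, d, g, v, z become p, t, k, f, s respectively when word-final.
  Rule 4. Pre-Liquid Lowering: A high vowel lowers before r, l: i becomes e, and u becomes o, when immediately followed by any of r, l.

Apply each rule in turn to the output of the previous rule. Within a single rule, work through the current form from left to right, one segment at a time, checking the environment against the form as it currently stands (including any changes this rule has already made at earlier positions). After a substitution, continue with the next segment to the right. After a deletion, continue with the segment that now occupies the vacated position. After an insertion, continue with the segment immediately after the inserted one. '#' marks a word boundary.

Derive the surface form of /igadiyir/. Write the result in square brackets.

Rule 1 Glottal Epenthesis: [igadiyir] → [higadiyir]
Rule 2 Stop Lenition: [higadiyir] → [hihaziyir]
Rule 3 Word-Final Devoicing: no change — [hihaziyir]
Rule 4 Pre-Liquid Lowering: [hihaziyir] → [hihaziyer]

[hihaziyer]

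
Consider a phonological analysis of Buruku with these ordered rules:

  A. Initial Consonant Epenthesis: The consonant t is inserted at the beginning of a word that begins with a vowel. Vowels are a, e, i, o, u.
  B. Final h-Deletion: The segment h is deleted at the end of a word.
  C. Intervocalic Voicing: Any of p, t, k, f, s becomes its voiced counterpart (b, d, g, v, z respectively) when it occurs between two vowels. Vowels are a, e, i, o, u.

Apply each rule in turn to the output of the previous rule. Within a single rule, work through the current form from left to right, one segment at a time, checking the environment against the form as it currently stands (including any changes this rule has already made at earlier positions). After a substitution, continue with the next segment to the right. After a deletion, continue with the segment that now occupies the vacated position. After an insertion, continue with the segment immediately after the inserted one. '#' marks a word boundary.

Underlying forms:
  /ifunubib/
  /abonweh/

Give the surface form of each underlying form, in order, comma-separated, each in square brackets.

[tivunubib], [tabonwe]

/ifunubib/:
  A Initial Consonant Epenthesis: [ifunubib] → [tifunubib]
  B Final h-Deletion: no change — [tifunubib]
  C Intervocalic Voicing: [tifunubib] → [tivunubib]
/abonweh/:
  A Initial Consonant Epenthesis: [abonweh] → [tabonweh]
  B Final h-Deletion: [tabonweh] → [tabonwe]
  C Intervocalic Voicing: no change — [tabonwe]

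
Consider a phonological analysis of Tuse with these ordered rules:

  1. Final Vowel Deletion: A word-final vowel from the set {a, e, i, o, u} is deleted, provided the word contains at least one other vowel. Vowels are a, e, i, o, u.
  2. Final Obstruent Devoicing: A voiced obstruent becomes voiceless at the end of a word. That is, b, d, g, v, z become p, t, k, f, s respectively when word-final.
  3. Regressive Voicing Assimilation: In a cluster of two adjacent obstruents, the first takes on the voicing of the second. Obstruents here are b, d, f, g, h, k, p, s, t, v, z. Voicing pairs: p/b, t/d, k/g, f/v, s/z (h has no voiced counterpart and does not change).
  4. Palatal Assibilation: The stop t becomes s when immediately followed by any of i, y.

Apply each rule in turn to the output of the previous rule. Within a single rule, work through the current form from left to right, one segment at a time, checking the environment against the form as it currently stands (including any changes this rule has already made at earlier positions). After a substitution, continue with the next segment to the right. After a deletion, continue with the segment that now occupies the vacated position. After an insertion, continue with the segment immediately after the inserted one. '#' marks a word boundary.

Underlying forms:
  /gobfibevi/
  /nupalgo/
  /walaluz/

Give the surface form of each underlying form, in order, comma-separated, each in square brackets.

[gopfibef], [nupalk], [walalus]

/gobfibevi/:
  1 Final Vowel Deletion: [gobfibevi] → [gobfibev]
  2 Final Obstruent Devoicing: [gobfibev] → [gobfibef]
  3 Regressive Voicing Assimilation: [gobfibef] → [gopfibef]
  4 Palatal Assibilation: no change — [gopfibef]
/nupalgo/:
  1 Final Vowel Deletion: [nupalgo] → [nupalg]
  2 Final Obstruent Devoicing: [nupalg] → [nupalk]
  3 Regressive Voicing Assimilation: no change — [nupalk]
  4 Palatal Assibilation: no change — [nupalk]
/walaluz/:
  1 Final Vowel Deletion: no change — [walaluz]
  2 Final Obstruent Devoicing: [walaluz] → [walalus]
  3 Regressive Voicing Assimilation: no change — [walalus]
  4 Palatal Assibilation: no change — [walalus]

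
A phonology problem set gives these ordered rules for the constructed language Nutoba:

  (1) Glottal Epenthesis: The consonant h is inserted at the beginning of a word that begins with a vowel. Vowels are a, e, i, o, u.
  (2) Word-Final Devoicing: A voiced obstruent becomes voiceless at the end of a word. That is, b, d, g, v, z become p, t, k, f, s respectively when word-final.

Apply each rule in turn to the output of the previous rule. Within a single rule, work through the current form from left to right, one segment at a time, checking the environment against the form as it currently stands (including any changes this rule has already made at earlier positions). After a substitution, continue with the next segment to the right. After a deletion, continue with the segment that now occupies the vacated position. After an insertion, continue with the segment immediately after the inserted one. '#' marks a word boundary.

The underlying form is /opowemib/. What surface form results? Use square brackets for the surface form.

(1) Glottal Epenthesis: [opowemib] → [hopowemib]
(2) Word-Final Devoicing: [hopowemib] → [hopowemip]

[hopowemip]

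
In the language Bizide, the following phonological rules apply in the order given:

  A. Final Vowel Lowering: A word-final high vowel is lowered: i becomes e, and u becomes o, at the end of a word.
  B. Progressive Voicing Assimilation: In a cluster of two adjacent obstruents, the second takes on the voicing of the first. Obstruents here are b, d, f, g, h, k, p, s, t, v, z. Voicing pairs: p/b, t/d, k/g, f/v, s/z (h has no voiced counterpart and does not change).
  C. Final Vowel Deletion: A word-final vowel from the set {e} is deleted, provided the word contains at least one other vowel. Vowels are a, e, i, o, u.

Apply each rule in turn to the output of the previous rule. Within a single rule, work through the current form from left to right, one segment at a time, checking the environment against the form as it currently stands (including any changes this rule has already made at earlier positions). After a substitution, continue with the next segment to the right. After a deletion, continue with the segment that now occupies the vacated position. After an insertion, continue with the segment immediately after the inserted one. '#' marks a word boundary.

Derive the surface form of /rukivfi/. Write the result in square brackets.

A Final Vowel Lowering: [rukivfi] → [rukivfe]
B Progressive Voicing Assimilation: [rukivfe] → [rukivve]
C Final Vowel Deletion: [rukivve] → [rukivv]

[rukivv]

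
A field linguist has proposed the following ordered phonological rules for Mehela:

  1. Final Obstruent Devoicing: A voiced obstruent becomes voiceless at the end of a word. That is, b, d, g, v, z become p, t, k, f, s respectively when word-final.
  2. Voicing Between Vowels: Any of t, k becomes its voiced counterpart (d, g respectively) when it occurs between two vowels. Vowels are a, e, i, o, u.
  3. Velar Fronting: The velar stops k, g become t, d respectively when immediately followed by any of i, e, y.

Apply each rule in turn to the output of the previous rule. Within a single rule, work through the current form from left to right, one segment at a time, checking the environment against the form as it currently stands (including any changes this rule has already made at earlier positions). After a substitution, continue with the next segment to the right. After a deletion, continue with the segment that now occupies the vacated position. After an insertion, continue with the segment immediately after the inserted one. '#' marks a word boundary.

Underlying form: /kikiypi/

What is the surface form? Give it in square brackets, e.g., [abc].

[tidiypi]

1 Final Obstruent Devoicing: no change — [kikiypi]
2 Voicing Between Vowels: [kikiypi] → [kigiypi]
3 Velar Fronting: [kigiypi] → [tidiypi]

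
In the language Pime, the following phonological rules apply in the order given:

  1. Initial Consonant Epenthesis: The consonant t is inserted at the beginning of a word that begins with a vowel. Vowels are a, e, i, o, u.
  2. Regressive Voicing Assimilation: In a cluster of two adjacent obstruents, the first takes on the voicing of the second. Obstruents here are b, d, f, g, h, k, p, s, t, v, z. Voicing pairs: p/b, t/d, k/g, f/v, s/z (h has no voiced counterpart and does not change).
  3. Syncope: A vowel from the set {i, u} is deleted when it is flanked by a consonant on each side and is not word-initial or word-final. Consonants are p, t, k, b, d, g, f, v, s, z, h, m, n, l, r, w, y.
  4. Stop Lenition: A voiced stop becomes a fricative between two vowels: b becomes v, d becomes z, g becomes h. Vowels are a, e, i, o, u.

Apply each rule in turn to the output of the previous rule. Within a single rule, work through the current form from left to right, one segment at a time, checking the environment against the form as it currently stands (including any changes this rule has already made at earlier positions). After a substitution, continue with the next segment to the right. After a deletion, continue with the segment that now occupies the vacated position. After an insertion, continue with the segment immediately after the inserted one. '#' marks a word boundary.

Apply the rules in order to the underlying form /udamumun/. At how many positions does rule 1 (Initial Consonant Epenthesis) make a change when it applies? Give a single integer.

1

1 Initial Consonant Epenthesis: [udamumun] → [tudamumun]
2 Regressive Voicing Assimilation: no change — [tudamumun]
3 Syncope: [tudamumun] → [tdammn]
4 Stop Lenition: no change — [tdammn]
Rule 1 changed 1 position(s).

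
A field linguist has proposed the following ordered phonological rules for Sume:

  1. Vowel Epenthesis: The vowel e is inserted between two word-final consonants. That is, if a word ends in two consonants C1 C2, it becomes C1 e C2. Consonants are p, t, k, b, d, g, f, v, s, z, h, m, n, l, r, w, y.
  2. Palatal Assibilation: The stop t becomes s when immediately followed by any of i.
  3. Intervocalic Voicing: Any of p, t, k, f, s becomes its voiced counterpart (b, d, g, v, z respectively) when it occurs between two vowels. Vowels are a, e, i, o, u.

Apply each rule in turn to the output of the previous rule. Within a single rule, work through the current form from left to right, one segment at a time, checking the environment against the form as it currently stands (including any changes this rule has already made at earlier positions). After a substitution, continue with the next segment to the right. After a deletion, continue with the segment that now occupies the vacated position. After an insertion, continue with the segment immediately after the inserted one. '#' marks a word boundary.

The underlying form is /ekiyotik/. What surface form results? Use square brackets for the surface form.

[egiyozik]

1 Vowel Epenthesis: no change — [ekiyotik]
2 Palatal Assibilation: [ekiyotik] → [ekiyosik]
3 Intervocalic Voicing: [ekiyosik] → [egiyozik]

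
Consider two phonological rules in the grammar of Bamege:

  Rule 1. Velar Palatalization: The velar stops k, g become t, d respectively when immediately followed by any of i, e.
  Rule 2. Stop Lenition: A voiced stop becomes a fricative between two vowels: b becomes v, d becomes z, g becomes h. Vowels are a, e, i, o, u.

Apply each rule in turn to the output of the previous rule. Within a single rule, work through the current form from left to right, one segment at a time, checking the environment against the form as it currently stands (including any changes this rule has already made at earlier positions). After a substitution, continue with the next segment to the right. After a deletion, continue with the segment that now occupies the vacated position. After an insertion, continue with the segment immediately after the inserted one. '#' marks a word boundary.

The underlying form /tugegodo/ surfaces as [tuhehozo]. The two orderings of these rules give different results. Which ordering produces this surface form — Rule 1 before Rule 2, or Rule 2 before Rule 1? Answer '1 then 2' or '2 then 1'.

Order 1 then 2:
  1 Velar Palatalization: [tugegodo] → [tudegodo]
  2 Stop Lenition: [tudegodo] → [tuzehozo]
  result: [tuzehozo]
Order 2 then 1:
  2 Stop Lenition: [tugegodo] → [tuhehozo]
  1 Velar Palatalization: no change — [tuhehozo]
  result: [tuhehozo]

2 then 1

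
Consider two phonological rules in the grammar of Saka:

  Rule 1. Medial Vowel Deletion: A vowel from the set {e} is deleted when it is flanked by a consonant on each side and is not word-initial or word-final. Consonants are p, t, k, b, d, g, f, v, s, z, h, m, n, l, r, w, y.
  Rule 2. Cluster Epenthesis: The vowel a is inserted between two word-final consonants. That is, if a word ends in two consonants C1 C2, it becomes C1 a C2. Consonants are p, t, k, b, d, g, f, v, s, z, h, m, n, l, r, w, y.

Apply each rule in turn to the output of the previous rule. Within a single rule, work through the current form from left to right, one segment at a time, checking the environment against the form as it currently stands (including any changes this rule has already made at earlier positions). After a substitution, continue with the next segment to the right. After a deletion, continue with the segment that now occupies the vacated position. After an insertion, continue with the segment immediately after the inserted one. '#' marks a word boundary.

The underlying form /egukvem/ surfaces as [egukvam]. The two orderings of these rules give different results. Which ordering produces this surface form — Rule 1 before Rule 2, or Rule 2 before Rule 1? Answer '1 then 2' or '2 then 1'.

1 then 2

Order 1 then 2:
  1 Medial Vowel Deletion: [egukvem] → [egukvm]
  2 Cluster Epenthesis: [egukvm] → [egukvam]
  result: [egukvam]
Order 2 then 1:
  2 Cluster Epenthesis: no change — [egukvem]
  1 Medial Vowel Deletion: [egukvem] → [egukvm]
  result: [egukvm]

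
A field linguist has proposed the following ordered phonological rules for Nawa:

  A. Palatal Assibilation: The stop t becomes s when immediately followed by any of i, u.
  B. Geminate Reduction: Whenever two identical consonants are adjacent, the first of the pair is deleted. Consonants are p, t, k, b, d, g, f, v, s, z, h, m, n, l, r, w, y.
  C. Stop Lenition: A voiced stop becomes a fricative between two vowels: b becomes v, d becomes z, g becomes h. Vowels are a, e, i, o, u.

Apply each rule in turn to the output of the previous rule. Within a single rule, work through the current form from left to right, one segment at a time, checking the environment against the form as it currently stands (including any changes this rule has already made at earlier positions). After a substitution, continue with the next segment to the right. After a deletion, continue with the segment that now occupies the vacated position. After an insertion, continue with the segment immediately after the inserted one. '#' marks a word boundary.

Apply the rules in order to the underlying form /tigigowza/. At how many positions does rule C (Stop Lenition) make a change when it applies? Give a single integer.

2

A Palatal Assibilation: [tigigowza] → [sigigowza]
B Geminate Reduction: no change — [sigigowza]
C Stop Lenition: [sigigowza] → [sihihowza]
Rule C changed 2 position(s).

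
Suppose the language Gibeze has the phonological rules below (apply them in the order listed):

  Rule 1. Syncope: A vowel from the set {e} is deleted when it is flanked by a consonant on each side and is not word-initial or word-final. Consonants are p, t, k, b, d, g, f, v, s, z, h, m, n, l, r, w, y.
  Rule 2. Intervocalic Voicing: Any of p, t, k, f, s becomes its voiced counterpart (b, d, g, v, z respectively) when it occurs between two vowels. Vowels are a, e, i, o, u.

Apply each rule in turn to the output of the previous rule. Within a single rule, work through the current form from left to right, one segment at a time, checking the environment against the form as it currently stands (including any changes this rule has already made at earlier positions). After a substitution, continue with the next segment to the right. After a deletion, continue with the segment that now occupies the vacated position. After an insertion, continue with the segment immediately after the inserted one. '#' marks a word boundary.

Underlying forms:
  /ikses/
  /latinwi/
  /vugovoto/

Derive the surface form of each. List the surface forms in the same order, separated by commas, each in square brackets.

[ikss], [ladinwi], [vugovodo]

/ikses/:
  Rule 1 Syncope: [ikses] → [ikss]
  Rule 2 Intervocalic Voicing: no change — [ikss]
/latinwi/:
  Rule 1 Syncope: no change — [latinwi]
  Rule 2 Intervocalic Voicing: [latinwi] → [ladinwi]
/vugovoto/:
  Rule 1 Syncope: no change — [vugovoto]
  Rule 2 Intervocalic Voicing: [vugovoto] → [vugovodo]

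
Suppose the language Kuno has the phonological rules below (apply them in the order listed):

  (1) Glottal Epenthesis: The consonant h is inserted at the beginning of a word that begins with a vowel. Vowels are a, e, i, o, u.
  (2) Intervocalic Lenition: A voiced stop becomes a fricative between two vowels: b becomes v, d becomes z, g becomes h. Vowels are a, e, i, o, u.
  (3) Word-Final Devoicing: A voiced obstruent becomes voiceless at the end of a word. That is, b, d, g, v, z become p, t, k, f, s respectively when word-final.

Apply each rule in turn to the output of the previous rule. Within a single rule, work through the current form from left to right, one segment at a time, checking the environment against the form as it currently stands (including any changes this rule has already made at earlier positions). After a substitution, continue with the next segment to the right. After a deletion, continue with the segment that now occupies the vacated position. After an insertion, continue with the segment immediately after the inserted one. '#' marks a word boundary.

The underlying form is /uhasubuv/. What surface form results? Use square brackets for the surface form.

(1) Glottal Epenthesis: [uhasubuv] → [huhasubuv]
(2) Intervocalic Lenition: [huhasubuv] → [huhasuvuv]
(3) Word-Final Devoicing: [huhasuvuv] → [huhasuvuf]

[huhasuvuf]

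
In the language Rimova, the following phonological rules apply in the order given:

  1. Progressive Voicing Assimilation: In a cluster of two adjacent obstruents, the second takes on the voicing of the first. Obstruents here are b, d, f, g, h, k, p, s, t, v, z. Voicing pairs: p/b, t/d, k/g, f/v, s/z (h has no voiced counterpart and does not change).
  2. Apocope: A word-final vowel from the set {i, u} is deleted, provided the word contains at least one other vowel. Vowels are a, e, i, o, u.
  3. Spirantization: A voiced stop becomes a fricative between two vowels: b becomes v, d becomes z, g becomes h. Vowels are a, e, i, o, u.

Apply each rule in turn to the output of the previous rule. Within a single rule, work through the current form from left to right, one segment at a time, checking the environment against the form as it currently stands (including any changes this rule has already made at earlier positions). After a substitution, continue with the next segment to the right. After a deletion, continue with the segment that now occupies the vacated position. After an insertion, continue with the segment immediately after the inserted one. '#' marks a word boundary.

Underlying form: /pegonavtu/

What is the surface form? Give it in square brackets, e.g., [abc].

[pehonavd]

1 Progressive Voicing Assimilation: [pegonavtu] → [pegonavdu]
2 Apocope: [pegonavdu] → [pegonavd]
3 Spirantization: [pegonavd] → [pehonavd]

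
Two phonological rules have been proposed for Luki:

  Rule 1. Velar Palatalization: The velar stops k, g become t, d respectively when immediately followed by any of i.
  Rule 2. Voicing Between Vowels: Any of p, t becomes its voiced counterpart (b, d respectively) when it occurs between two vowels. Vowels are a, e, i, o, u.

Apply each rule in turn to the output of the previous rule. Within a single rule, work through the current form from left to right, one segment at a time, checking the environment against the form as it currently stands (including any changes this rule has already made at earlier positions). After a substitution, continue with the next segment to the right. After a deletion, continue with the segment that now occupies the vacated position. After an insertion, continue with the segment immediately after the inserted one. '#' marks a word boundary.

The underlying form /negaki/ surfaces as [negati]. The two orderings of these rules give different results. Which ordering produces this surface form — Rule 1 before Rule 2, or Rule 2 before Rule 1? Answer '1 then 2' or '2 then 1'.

2 then 1

Order 1 then 2:
  1 Velar Palatalization: [negaki] → [negati]
  2 Voicing Between Vowels: [negati] → [negadi]
  result: [negadi]
Order 2 then 1:
  2 Voicing Between Vowels: no change — [negaki]
  1 Velar Palatalization: [negaki] → [negati]
  result: [negati]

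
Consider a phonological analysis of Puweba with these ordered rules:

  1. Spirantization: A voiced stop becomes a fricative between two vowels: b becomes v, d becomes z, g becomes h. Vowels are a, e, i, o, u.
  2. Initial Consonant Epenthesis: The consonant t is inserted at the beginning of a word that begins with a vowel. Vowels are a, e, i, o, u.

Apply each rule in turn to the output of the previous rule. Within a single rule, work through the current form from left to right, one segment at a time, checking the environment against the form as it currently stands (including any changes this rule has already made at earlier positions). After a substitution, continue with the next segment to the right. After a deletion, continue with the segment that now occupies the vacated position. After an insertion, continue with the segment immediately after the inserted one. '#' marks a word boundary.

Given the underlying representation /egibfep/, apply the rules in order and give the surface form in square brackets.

[tehibfep]

1 Spirantization: [egibfep] → [ehibfep]
2 Initial Consonant Epenthesis: [ehibfep] → [tehibfep]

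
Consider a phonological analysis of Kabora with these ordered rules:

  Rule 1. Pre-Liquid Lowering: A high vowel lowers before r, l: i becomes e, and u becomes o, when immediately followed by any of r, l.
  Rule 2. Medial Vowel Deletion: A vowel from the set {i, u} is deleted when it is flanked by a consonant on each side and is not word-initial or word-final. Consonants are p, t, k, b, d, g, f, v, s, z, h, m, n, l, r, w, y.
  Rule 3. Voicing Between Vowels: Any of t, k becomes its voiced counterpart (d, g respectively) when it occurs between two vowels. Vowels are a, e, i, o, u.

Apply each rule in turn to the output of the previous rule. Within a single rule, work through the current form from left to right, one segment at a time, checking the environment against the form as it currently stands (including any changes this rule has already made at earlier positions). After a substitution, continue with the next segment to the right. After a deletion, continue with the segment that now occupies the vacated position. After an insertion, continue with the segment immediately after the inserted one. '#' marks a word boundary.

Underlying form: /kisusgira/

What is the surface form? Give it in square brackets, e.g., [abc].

Rule 1 Pre-Liquid Lowering: [kisusgira] → [kisusgera]
Rule 2 Medial Vowel Deletion: [kisusgera] → [kssgera]
Rule 3 Voicing Between Vowels: no change — [kssgera]

[kssgera]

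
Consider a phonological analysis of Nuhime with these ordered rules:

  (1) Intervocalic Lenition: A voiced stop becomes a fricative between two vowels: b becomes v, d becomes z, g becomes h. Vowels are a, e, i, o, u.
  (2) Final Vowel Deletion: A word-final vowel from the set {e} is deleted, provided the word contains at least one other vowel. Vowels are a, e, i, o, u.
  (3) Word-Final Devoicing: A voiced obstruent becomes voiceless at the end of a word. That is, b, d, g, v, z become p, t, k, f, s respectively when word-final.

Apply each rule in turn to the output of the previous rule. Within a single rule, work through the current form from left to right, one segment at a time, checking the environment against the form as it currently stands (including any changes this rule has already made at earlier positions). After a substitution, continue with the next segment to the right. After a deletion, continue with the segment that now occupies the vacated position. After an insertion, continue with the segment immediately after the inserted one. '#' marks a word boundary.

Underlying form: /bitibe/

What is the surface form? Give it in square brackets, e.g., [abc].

(1) Intervocalic Lenition: [bitibe] → [bitive]
(2) Final Vowel Deletion: [bitive] → [bitiv]
(3) Word-Final Devoicing: [bitiv] → [bitif]

[bitif]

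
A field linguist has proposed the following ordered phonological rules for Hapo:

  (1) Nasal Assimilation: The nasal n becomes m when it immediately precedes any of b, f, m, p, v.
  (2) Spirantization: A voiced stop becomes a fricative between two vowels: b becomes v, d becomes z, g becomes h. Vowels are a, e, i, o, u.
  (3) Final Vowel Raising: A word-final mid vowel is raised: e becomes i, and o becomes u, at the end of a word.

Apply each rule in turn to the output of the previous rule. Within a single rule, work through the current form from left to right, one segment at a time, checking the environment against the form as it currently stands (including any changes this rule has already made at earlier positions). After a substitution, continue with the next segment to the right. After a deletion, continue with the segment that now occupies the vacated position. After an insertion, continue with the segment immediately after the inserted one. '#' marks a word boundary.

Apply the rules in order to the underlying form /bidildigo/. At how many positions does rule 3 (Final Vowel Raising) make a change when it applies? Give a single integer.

(1) Nasal Assimilation: no change — [bidildigo]
(2) Spirantization: [bidildigo] → [bizildiho]
(3) Final Vowel Raising: [bizildiho] → [bizildihu]
Rule 3 changed 1 position(s).

1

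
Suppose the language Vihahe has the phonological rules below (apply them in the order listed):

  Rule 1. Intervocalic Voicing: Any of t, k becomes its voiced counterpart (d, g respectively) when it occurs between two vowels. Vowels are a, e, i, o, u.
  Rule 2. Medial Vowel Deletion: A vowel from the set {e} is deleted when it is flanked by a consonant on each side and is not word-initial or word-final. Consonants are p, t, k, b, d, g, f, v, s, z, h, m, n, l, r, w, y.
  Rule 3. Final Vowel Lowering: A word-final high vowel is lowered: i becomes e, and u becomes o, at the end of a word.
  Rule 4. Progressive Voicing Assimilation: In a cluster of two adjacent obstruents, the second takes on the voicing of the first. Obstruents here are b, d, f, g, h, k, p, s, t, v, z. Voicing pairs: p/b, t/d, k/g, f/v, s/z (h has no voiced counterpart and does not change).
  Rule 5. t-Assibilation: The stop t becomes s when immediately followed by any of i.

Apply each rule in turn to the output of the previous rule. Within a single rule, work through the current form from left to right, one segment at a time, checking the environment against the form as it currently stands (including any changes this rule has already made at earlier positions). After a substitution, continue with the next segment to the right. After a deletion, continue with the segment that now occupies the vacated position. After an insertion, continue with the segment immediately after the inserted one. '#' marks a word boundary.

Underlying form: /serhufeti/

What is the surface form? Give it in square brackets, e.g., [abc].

[srhufte]

Rule 1 Intervocalic Voicing: [serhufeti] → [serhufedi]
Rule 2 Medial Vowel Deletion: [serhufedi] → [srhufdi]
Rule 3 Final Vowel Lowering: [srhufdi] → [srhufde]
Rule 4 Progressive Voicing Assimilation: [srhufde] → [srhufte]
Rule 5 t-Assibilation: no change — [srhufte]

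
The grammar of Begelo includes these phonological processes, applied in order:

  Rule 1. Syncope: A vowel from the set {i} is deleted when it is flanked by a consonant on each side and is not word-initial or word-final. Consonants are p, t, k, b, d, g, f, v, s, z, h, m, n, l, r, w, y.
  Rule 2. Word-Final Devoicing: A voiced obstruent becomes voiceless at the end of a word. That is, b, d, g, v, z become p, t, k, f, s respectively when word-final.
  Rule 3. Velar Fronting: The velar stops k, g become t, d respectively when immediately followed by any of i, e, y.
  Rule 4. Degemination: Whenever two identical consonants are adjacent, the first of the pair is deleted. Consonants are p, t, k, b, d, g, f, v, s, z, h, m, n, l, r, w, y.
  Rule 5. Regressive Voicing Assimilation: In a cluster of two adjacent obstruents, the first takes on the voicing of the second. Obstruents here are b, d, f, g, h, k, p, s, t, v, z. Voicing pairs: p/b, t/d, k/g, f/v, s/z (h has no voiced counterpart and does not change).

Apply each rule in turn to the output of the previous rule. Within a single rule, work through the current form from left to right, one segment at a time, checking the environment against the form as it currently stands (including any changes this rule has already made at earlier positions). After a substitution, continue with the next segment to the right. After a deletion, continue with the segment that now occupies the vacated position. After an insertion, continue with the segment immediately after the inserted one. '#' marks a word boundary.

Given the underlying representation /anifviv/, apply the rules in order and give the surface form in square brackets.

Rule 1 Syncope: [anifviv] → [anfvv]
Rule 2 Word-Final Devoicing: [anfvv] → [anfvf]
Rule 3 Velar Fronting: no change — [anfvf]
Rule 4 Degemination: no change — [anfvf]
Rule 5 Regressive Voicing Assimilation: [anfvf] → [anvff]

[anvff]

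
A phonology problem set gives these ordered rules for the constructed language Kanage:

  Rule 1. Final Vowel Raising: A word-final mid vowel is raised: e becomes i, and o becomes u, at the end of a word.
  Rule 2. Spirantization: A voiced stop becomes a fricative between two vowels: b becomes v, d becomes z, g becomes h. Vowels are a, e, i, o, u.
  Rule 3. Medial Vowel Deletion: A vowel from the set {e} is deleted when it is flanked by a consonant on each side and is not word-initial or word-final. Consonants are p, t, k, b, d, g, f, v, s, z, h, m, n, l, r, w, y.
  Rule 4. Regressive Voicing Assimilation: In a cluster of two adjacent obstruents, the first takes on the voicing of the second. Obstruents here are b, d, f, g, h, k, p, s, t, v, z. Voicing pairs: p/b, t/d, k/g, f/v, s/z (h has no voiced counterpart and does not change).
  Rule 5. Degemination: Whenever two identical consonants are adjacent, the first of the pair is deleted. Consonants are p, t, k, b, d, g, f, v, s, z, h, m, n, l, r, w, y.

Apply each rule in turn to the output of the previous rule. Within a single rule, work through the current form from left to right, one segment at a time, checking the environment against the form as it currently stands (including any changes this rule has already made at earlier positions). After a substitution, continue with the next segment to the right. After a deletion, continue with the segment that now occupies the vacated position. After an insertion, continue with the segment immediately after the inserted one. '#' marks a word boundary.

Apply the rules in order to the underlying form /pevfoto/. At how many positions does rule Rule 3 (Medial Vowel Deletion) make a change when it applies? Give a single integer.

Rule 1 Final Vowel Raising: [pevfoto] → [pevfotu]
Rule 2 Spirantization: no change — [pevfotu]
Rule 3 Medial Vowel Deletion: [pevfotu] → [pvfotu]
Rule 4 Regressive Voicing Assimilation: [pvfotu] → [bffotu]
Rule 5 Degemination: [bffotu] → [bfotu]
Rule Rule 3 changed 1 position(s).

1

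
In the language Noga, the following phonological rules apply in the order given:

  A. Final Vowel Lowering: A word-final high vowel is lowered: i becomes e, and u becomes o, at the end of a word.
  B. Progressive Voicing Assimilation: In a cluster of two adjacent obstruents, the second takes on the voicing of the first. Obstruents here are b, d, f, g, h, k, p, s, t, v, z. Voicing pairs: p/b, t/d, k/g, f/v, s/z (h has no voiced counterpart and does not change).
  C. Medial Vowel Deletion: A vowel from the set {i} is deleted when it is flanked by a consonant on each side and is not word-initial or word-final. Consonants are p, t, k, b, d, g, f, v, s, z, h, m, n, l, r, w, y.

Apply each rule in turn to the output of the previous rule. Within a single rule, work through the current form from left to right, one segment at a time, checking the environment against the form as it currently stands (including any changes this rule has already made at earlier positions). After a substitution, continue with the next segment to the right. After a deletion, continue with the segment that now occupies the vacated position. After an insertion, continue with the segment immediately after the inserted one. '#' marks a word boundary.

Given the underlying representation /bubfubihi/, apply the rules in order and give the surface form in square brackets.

A Final Vowel Lowering: [bubfubihi] → [bubfubihe]
B Progressive Voicing Assimilation: [bubfubihe] → [bubvubihe]
C Medial Vowel Deletion: [bubvubihe] → [bubvubhe]

[bubvubhe]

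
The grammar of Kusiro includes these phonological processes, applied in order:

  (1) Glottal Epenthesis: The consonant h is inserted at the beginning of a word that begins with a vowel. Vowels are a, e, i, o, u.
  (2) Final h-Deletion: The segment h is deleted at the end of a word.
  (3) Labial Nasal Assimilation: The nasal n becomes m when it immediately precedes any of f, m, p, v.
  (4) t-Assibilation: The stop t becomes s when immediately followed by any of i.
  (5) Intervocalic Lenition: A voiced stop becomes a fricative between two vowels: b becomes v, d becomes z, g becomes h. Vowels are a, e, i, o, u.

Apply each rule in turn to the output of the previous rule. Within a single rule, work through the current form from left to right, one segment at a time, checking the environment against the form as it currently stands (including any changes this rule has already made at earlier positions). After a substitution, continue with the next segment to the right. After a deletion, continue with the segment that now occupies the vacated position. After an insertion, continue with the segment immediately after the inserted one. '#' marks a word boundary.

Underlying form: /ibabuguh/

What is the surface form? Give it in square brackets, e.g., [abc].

[hivavuhu]

(1) Glottal Epenthesis: [ibabuguh] → [hibabuguh]
(2) Final h-Deletion: [hibabuguh] → [hibabugu]
(3) Labial Nasal Assimilation: no change — [hibabugu]
(4) t-Assibilation: no change — [hibabugu]
(5) Intervocalic Lenition: [hibabugu] → [hivavuhu]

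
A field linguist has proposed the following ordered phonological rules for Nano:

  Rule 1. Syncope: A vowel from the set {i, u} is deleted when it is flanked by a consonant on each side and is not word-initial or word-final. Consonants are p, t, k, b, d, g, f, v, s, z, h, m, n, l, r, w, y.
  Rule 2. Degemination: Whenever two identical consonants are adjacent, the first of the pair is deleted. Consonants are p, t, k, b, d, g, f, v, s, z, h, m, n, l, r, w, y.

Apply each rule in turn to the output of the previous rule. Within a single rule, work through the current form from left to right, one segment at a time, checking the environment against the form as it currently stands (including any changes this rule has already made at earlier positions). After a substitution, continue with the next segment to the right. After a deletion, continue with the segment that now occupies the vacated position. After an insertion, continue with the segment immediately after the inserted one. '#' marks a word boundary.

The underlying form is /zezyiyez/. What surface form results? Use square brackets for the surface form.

[zezyez]

Rule 1 Syncope: [zezyiyez] → [zezyyez]
Rule 2 Degemination: [zezyyez] → [zezyez]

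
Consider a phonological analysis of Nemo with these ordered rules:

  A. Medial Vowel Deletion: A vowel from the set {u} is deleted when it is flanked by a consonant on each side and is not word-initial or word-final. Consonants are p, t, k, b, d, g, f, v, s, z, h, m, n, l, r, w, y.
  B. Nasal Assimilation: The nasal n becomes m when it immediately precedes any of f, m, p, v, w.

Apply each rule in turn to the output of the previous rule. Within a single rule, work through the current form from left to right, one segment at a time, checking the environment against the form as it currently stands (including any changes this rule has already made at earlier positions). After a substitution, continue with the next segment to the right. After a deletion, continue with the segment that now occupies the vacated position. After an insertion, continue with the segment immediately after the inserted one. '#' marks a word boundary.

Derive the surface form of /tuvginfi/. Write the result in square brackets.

[tvgimfi]

A Medial Vowel Deletion: [tuvginfi] → [tvginfi]
B Nasal Assimilation: [tvginfi] → [tvgimfi]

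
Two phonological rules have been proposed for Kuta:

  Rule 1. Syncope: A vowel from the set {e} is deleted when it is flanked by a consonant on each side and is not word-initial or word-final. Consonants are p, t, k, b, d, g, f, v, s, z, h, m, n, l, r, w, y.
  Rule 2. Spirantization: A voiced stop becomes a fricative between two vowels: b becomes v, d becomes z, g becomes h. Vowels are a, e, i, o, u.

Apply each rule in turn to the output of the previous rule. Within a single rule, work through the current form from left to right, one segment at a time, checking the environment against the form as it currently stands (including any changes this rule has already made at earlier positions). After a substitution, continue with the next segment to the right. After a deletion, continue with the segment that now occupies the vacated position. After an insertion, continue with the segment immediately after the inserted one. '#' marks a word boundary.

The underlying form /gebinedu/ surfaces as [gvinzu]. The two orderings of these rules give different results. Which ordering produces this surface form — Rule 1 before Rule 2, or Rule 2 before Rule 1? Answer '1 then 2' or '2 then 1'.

2 then 1

Order 1 then 2:
  1 Syncope: [gebinedu] → [gbindu]
  2 Spirantization: no change — [gbindu]
  result: [gbindu]
Order 2 then 1:
  2 Spirantization: [gebinedu] → [gevinezu]
  1 Syncope: [gevinezu] → [gvinzu]
  result: [gvinzu]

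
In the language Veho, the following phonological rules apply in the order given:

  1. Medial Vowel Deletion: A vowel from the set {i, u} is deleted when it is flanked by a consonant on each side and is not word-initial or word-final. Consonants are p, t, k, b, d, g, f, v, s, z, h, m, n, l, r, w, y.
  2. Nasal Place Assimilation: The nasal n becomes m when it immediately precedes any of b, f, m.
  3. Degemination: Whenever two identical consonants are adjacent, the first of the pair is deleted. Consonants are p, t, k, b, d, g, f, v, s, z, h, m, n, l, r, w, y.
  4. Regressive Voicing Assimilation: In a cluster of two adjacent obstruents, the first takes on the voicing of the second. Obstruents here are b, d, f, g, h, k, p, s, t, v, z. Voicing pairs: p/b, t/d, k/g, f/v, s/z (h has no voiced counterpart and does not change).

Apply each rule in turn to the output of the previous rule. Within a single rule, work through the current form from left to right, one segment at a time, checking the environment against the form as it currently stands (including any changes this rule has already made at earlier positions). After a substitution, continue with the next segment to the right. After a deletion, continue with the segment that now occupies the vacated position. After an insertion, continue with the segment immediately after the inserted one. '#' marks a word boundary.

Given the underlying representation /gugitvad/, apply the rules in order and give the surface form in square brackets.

[kdvad]

1 Medial Vowel Deletion: [gugitvad] → [ggtvad]
2 Nasal Place Assimilation: no change — [ggtvad]
3 Degemination: [ggtvad] → [gtvad]
4 Regressive Voicing Assimilation: [gtvad] → [kdvad]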